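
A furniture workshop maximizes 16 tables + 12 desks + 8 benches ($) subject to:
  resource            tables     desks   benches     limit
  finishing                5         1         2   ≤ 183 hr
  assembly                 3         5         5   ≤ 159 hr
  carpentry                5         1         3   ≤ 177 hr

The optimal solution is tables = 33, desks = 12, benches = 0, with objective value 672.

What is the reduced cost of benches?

-8

Check each constraint at x*: finishing 177/183 (slack 6); assembly 159/159 (tight); carpentry 177/177 (tight).
Slack constraints have shadow price 0 (complementary slackness).
The binding rows give the dual system: 3·y_assembly + 5·y_carpentry = 16 and 5·y_assembly + 1·y_carpentry = 12.
→ y_assembly = 2 and y_carpentry = 2.
Reduced cost of benches: c₃ − yᵀa₃ = 8 − (2·5 + 2·3) = 8 − 16 = -8.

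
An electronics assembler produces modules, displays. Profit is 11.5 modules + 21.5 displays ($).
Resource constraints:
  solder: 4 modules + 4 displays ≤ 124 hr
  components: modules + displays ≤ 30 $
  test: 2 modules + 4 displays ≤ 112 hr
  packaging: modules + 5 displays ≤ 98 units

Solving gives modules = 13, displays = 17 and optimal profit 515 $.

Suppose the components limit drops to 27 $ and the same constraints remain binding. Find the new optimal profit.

488

Binding: components and packaging. Non-binding: solder (4 unused), test (18 unused).
Since solder, test are not tight, their duals are 0.
The binding rows give the dual system: 1·y_components + 1·y_packaging = 11.5 and 1·y_components + 5·y_packaging = 21.5.
Solving: y_components = 9, y_packaging = 2.5.
Δz = y_components·Δb = 9 × (-3) = -27, so new z* = 515 − 27 = 488.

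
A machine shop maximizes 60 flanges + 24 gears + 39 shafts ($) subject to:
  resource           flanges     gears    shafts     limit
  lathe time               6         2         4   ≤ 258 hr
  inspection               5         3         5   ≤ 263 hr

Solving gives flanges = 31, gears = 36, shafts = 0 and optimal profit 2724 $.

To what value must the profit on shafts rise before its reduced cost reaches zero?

At the optimum: lathe time uses 258 of 258 (binding); inspection uses 263 of 263 (binding).
Dual feasibility on the basic columns requires 6·y_lathe time + 5·y_inspection = 60, 2·y_lathe time + 3·y_inspection = 24.
This yields shadow prices y_lathe time = 7.5, y_inspection = 3.
shafts enters the basis when its profit ≥ yᵀa₃ = 7.5·4 + 3·5 = 45.

45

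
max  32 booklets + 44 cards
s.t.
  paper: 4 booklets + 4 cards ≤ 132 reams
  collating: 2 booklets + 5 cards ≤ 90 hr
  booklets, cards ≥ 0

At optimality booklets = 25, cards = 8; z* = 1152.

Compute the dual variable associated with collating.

At the optimum: paper uses 132 of 132 (binding); collating uses 90 of 90 (binding).
The binding rows give the dual system: 4·y_paper + 2·y_collating = 32 and 4·y_paper + 5·y_collating = 44.
Solving: y_paper = 6, y_collating = 4.
Shadow price of collating = 4.

4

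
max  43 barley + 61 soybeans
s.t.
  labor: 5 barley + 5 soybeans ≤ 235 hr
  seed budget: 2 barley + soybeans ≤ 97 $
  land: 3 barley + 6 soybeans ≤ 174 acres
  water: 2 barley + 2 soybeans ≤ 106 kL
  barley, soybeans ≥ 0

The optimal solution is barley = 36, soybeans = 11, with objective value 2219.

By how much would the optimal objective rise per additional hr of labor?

Check each constraint at x*: labor 235/235 (tight); seed budget 83/97 (slack 14); land 174/174 (tight); water 94/106 (slack 12).
Since seed budget, water are not tight, their duals are 0.
From A_Bᵀ y = c: 5·y_labor + 3·y_land = 43; 5·y_labor + 6·y_land = 61.
→ y_labor = 5 and y_land = 6.
Shadow price of labor = 5.

5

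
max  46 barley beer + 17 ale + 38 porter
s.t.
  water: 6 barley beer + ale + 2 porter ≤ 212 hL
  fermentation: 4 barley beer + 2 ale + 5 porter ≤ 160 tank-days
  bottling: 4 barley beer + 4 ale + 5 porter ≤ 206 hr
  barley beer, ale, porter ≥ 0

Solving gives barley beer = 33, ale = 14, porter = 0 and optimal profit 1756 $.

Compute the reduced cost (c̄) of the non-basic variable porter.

-3

Check each constraint at x*: water 212/212 (tight); fermentation 160/160 (tight); bottling 188/206 (slack 18).
Slack constraints have shadow price 0 (complementary slackness).
From A_Bᵀ y = c: 6·y_water + 4·y_fermentation = 46; 1·y_water + 2·y_fermentation = 17.
Solving: y_water = 3, y_fermentation = 7.
Reduced cost of porter: c₃ − yᵀa₃ = 38 − (3·2 + 7·5) = 38 − 41 = -3.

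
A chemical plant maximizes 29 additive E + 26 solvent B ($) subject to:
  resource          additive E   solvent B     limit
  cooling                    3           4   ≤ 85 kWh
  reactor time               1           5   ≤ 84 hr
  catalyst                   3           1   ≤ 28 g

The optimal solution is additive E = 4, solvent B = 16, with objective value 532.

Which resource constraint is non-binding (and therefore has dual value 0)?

cooling: 76/85 (slack 9)
reactor time: 84/84 (binding)
catalyst: 28/28 (binding)
By complementary slackness, a constraint with positive slack has shadow price 0 → cooling.

cooling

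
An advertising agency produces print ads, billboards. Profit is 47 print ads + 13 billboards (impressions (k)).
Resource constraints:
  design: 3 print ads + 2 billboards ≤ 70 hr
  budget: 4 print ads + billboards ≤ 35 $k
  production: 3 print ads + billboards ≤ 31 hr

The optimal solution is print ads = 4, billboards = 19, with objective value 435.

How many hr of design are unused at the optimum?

20

design used = 3·4 + 2·19 = 50; slack = 70 − 50 = 20.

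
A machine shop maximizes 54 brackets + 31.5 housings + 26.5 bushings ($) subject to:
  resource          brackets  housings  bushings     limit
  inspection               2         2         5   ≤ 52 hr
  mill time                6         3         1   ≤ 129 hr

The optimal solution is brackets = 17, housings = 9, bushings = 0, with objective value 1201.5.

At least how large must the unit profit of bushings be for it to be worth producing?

30

Check each constraint at x*: inspection 52/52 (tight); mill time 129/129 (tight).
Dual feasibility on the basic columns requires 2·y_inspection + 6·y_mill time = 54, 2·y_inspection + 3·y_mill time = 31.5.
→ y_inspection = 4.5 and y_mill time = 7.5.
bushings enters the basis when its profit ≥ yᵀa₃ = 4.5·5 + 7.5·1 = 30.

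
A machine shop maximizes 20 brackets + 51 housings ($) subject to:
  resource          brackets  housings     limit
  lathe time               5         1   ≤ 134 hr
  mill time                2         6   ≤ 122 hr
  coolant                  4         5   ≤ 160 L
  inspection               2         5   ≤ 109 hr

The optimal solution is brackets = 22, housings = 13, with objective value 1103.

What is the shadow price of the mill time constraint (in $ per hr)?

1

At the optimum: lathe time uses 123 of 134 (slack = 11); mill time uses 122 of 122 (binding); coolant uses 153 of 160 (slack = 7); inspection uses 109 of 109 (binding).
Since lathe time, coolant are not tight, their duals are 0.
The binding rows give the dual system: 2·y_mill time + 2·y_inspection = 20 and 6·y_mill time + 5·y_inspection = 51.
→ y_mill time = 1 and y_inspection = 9.
Shadow price of mill time = 1.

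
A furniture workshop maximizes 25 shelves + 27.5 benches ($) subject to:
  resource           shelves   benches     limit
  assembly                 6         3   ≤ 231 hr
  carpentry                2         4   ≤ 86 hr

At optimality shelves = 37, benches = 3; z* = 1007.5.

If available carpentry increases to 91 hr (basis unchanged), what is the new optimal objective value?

Both assembly and carpentry are binding at x*.
From A_Bᵀ y = c: 6·y_assembly + 2·y_carpentry = 25; 3·y_assembly + 4·y_carpentry = 27.5.
This yields shadow prices y_assembly = 2.5, y_carpentry = 5.
Δz = y_carpentry·Δb = 5 × (5) = 25, so new z* = 1007.5 + 25 = 1032.5.

1032.5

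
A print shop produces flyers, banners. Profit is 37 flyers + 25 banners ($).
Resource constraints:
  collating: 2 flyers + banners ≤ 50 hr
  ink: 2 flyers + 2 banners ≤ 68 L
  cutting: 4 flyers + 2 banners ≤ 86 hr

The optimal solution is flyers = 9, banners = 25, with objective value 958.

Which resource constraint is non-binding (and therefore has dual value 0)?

collating: 43/50 (slack 7)
ink: 68/68 (binding)
cutting: 86/86 (binding)
By complementary slackness, a constraint with positive slack has shadow price 0 → collating.

collating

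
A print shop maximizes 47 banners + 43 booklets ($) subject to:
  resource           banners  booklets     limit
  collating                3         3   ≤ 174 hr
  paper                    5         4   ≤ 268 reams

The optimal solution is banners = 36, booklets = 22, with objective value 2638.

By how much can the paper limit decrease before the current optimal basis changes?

Binding constraints: collating, paper. The basis is B = [[3,3],[5,4]] with det -3.
Per unit decrease in paper, x* moves by d = (-1, 1).
The basis stays optimal until banners reaches 0; allowable decrease = 36 reams.

36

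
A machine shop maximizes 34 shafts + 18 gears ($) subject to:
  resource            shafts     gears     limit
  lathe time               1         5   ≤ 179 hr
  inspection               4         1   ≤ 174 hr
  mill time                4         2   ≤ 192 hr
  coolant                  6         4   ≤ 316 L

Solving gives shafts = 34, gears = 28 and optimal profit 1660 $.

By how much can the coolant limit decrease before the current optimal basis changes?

Binding constraints: mill time, coolant. The basis is B = [[4,2],[6,4]] with det 4.
Per unit decrease in coolant, x* moves by d = (0.5, -1).
The basis stays optimal until inspection becomes binding; allowable decrease = 10 L.

10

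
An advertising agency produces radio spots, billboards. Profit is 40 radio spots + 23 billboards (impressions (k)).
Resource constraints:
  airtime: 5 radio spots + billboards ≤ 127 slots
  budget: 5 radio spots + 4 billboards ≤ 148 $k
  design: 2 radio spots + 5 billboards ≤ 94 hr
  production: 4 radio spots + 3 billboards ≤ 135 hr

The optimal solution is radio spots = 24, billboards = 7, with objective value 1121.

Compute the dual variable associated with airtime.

Binding: airtime and budget. Non-binding: design (11 unused), production (18 unused).
Slack constraints have shadow price 0 (complementary slackness).
The binding rows give the dual system: 5·y_airtime + 5·y_budget = 40 and 1·y_airtime + 4·y_budget = 23.
→ y_airtime = 3 and y_budget = 5.
Shadow price of airtime = 3.

3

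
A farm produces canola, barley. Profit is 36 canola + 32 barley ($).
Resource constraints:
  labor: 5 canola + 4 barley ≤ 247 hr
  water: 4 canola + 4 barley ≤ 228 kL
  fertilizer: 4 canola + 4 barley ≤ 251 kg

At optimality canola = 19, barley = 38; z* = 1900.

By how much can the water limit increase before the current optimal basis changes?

Binding constraints: labor, water. The basis is B = [[5,4],[4,4]] with det 4.
Per unit increase in water, x* moves by d = (-1, 1.25).
The basis stays optimal until canola reaches 0; allowable increase = 19 kL.

19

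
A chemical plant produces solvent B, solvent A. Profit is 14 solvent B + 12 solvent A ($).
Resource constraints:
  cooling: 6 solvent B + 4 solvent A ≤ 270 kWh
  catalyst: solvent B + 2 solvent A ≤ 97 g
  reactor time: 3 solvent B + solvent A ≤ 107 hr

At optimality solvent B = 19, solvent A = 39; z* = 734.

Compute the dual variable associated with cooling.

2

Check each constraint at x*: cooling 270/270 (tight); catalyst 97/97 (tight); reactor time 96/107 (slack 11).
Since reactor time is not tight, its dual is 0.
The binding rows give the dual system: 6·y_cooling + 1·y_catalyst = 14 and 4·y_cooling + 2·y_catalyst = 12.
→ y_cooling = 2 and y_catalyst = 2.
Shadow price of cooling = 2.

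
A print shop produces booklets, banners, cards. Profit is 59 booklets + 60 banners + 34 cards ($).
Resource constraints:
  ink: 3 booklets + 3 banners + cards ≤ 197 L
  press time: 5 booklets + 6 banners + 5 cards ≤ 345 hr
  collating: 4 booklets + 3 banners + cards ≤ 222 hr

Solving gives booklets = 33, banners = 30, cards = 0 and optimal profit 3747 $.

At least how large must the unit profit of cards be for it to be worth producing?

41

At the optimum: ink uses 189 of 197 (slack = 8); press time uses 345 of 345 (binding); collating uses 222 of 222 (binding).
By complementary slackness, y = 0 for the non-binding constraint.
Dual feasibility on the basic columns requires 5·y_press time + 4·y_collating = 59, 6·y_press time + 3·y_collating = 60.
Solving: y_press time = 7, y_collating = 6.
cards enters the basis when its profit ≥ yᵀa₃ = 7·5 + 6·1 = 41.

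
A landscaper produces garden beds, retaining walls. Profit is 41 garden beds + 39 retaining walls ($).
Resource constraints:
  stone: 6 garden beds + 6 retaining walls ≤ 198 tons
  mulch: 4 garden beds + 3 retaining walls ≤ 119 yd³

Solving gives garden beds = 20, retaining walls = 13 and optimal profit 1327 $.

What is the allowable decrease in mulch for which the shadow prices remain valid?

20

Binding constraints: stone, mulch. The basis is B = [[6,6],[4,3]] with det -6.
Per unit decrease in mulch, x* moves by d = (-1, 1).
The basis stays optimal until garden beds reaches 0; allowable decrease = 20 yd³.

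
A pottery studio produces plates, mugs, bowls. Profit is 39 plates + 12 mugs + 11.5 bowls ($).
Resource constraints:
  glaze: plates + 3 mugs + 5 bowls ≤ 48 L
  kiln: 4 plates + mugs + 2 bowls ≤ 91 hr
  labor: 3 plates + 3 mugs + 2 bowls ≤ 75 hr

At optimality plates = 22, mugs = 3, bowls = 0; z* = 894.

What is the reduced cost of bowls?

Binding: kiln and labor. Non-binding: glaze (17 unused).
Slack constraints have shadow price 0 (complementary slackness).
Dual feasibility on the basic columns requires 4·y_kiln + 3·y_labor = 39, 1·y_kiln + 3·y_labor = 12.
This yields shadow prices y_kiln = 9, y_labor = 1.
Reduced cost of bowls: c₃ − yᵀa₃ = 11.5 − (9·2 + 1·2) = 11.5 − 20 = -8.5.

-8.5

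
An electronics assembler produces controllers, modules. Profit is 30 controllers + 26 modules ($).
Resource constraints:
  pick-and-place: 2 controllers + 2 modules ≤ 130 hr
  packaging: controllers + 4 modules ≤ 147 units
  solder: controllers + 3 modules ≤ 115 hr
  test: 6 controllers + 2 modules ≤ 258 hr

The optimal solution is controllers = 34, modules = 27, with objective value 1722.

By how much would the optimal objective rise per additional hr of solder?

Check each constraint at x*: pick-and-place 122/130 (slack 8); packaging 142/147 (slack 5); solder 115/115 (tight); test 258/258 (tight).
By complementary slackness, y = 0 for the non-binding constraints.
The binding rows give the dual system: 1·y_solder + 6·y_test = 30 and 3·y_solder + 2·y_test = 26.
→ y_solder = 6 and y_test = 4.
Shadow price of solder = 6.

6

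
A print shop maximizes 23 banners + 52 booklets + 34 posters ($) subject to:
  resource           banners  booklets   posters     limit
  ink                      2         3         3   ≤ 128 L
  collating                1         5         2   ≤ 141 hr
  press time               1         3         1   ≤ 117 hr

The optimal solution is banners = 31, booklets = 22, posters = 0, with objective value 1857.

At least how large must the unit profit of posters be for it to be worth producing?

Check each constraint at x*: ink 128/128 (tight); collating 141/141 (tight); press time 97/117 (slack 20).
Since press time is not tight, its dual is 0.
The binding rows give the dual system: 2·y_ink + 1·y_collating = 23 and 3·y_ink + 5·y_collating = 52.
→ y_ink = 9 and y_collating = 5.
posters enters the basis when its profit ≥ yᵀa₃ = 9·3 + 5·2 = 37.

37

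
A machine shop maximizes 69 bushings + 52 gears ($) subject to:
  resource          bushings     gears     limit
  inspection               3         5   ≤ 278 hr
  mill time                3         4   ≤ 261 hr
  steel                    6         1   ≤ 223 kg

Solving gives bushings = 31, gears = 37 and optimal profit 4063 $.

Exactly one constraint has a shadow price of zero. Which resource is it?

mill time

inspection: 278/278 (binding)
mill time: 241/261 (slack 20)
steel: 223/223 (binding)
By complementary slackness, a constraint with positive slack has shadow price 0 → mill time.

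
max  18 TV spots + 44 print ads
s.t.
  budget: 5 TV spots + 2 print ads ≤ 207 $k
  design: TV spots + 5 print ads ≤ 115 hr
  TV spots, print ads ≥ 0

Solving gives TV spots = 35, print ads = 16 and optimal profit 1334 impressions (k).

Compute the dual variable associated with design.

Check each constraint at x*: budget 207/207 (tight); design 115/115 (tight).
The binding rows give the dual system: 5·y_budget + 1·y_design = 18 and 2·y_budget + 5·y_design = 44.
→ y_budget = 2 and y_design = 8.
Shadow price of design = 8.

8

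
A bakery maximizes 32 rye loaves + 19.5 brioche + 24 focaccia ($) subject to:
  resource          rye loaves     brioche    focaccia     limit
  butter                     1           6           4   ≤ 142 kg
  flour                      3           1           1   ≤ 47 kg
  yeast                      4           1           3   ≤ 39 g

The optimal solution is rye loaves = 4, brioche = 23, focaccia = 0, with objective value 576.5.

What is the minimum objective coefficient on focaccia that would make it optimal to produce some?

Check each constraint at x*: butter 142/142 (tight); flour 35/47 (slack 12); yeast 39/39 (tight).
Since flour is not tight, its dual is 0.
The binding rows give the dual system: 1·y_butter + 4·y_yeast = 32 and 6·y_butter + 1·y_yeast = 19.5.
This yields shadow prices y_butter = 2, y_yeast = 7.5.
focaccia enters the basis when its profit ≥ yᵀa₃ = 2·4 + 7.5·3 = 30.5.

30.5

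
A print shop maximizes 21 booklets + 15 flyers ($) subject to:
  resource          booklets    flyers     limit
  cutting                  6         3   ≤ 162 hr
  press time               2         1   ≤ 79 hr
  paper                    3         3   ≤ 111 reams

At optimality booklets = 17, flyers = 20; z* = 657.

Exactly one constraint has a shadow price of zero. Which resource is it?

press time

cutting: 162/162 (binding)
press time: 54/79 (slack 25)
paper: 111/111 (binding)
By complementary slackness, a constraint with positive slack has shadow price 0 → press time.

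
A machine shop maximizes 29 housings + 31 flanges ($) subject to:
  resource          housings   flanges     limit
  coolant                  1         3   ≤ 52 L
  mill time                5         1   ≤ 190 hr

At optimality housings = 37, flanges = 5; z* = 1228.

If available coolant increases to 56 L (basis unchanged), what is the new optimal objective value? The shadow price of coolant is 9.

Δb = 4, so new z* = 1228 + (9)·(4) = 1228 + 36 = 1264.

1264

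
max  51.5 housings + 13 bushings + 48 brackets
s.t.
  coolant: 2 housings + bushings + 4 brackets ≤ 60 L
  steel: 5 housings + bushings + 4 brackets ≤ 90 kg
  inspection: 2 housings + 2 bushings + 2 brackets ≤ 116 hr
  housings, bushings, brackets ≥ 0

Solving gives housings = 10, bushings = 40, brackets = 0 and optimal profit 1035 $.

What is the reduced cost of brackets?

Check each constraint at x*: coolant 60/60 (tight); steel 90/90 (tight); inspection 100/116 (slack 16).
Since inspection is not tight, its dual is 0.
From A_Bᵀ y = c: 2·y_coolant + 5·y_steel = 51.5; 1·y_coolant + 1·y_steel = 13.
→ y_coolant = 4.5 and y_steel = 8.5.
Reduced cost of brackets: c₃ − yᵀa₃ = 48 − (4.5·4 + 8.5·4) = 48 − 52 = -4.

-4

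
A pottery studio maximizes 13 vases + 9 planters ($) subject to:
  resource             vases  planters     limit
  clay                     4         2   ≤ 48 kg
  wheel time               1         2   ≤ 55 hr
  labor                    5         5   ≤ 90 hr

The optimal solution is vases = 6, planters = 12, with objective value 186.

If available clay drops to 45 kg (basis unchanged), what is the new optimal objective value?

180

At the optimum: clay uses 48 of 48 (binding); wheel time uses 30 of 55 (slack = 25); labor uses 90 of 90 (binding).
Since wheel time is not tight, its dual is 0.
The binding rows give the dual system: 4·y_clay + 5·y_labor = 13 and 2·y_clay + 5·y_labor = 9.
Solving: y_clay = 2, y_labor = 1.
Δz = y_clay·Δb = 2 × (-3) = -6, so new z* = 186 − 6 = 180.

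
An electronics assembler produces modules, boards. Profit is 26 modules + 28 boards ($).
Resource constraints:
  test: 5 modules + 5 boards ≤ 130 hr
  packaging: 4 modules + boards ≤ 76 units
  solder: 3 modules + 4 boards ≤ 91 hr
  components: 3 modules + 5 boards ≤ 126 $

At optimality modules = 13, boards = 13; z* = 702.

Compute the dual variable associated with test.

Check each constraint at x*: test 130/130 (tight); packaging 65/76 (slack 11); solder 91/91 (tight); components 104/126 (slack 22).
By complementary slackness, y = 0 for the non-binding constraints.
The binding rows give the dual system: 5·y_test + 3·y_solder = 26 and 5·y_test + 4·y_solder = 28.
Solving: y_test = 4, y_solder = 2.
Shadow price of test = 4.

4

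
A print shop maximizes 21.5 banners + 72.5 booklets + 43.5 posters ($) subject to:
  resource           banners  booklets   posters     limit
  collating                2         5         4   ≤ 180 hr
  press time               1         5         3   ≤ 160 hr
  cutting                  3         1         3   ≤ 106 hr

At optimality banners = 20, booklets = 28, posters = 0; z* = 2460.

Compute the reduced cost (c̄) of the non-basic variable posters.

At the optimum: collating uses 180 of 180 (binding); press time uses 160 of 160 (binding); cutting uses 88 of 106 (slack = 18).
By complementary slackness, y = 0 for the non-binding constraint.
From A_Bᵀ y = c: 2·y_collating + 1·y_press time = 21.5; 5·y_collating + 5·y_press time = 72.5.
→ y_collating = 7 and y_press time = 7.5.
Reduced cost of posters: c₃ − yᵀa₃ = 43.5 − (7·4 + 7.5·3) = 43.5 − 50.5 = -7.

-7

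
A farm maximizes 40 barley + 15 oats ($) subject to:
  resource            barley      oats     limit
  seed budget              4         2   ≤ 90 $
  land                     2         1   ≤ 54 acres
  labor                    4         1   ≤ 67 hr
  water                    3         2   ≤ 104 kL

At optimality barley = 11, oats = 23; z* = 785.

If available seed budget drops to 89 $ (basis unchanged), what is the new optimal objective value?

780

Binding: seed budget and labor. Non-binding: land (9 unused), water (25 unused).
By complementary slackness, y = 0 for the non-binding constraints.
Dual feasibility on the basic columns requires 4·y_seed budget + 4·y_labor = 40, 2·y_seed budget + 1·y_labor = 15.
→ y_seed budget = 5 and y_labor = 5.
Δz = y_seed budget·Δb = 5 × (-1) = -5, so new z* = 785 − 5 = 780.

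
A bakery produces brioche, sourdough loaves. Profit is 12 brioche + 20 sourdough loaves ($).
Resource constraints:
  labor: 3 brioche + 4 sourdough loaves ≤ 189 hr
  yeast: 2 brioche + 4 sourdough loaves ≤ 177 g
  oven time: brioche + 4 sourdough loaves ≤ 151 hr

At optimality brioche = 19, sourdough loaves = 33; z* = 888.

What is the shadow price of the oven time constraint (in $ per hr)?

Binding: labor and oven time. Non-binding: yeast (7 unused).
By complementary slackness, y = 0 for the non-binding constraint.
The binding rows give the dual system: 3·y_labor + 1·y_oven time = 12 and 4·y_labor + 4·y_oven time = 20.
→ y_labor = 3.5 and y_oven time = 1.5.
Shadow price of oven time = 1.5.

1.5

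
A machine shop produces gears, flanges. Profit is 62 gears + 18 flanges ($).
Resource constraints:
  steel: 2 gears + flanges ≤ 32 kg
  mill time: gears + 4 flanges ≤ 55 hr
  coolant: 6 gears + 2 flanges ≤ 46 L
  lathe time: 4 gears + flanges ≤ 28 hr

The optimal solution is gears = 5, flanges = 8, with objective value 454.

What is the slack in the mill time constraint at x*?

mill time used = 1·5 + 4·8 = 37; slack = 55 − 37 = 18.

18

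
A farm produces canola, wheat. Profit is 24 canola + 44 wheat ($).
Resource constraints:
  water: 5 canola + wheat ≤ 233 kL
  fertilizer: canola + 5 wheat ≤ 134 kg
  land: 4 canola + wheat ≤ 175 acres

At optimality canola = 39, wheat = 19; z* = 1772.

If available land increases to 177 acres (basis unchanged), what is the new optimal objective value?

1780

Binding: fertilizer and land. Non-binding: water (19 unused).
By complementary slackness, y = 0 for the non-binding constraint.
Dual feasibility on the basic columns requires 1·y_fertilizer + 4·y_land = 24, 5·y_fertilizer + 1·y_land = 44.
This yields shadow prices y_fertilizer = 8, y_land = 4.
Δz = y_land·Δb = 4 × (2) = 8, so new z* = 1772 + 8 = 1780.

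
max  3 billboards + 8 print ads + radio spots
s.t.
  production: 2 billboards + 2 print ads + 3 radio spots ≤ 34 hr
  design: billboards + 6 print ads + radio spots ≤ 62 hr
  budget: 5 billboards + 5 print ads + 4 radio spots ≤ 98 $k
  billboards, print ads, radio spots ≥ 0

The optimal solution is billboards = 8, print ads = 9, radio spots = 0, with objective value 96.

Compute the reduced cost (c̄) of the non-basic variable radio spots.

-3

Check each constraint at x*: production 34/34 (tight); design 62/62 (tight); budget 85/98 (slack 13).
Since budget is not tight, its dual is 0.
The binding rows give the dual system: 2·y_production + 1·y_design = 3 and 2·y_production + 6·y_design = 8.
→ y_production = 1 and y_design = 1.
Reduced cost of radio spots: c₃ − yᵀa₃ = 1 − (1·3 + 1·1) = 1 − 4 = -3.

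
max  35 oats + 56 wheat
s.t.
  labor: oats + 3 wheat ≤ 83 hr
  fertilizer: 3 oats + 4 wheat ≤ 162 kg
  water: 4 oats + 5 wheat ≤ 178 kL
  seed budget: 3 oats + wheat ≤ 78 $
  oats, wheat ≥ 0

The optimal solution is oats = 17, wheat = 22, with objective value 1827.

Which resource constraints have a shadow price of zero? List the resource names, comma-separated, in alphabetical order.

fertilizer, seed budget

labor: 83/83 (binding)
fertilizer: 139/162 (slack 23)
water: 178/178 (binding)
seed budget: 73/78 (slack 5)
By complementary slackness, a constraint with positive slack has shadow price 0 → fertilizer, seed budget.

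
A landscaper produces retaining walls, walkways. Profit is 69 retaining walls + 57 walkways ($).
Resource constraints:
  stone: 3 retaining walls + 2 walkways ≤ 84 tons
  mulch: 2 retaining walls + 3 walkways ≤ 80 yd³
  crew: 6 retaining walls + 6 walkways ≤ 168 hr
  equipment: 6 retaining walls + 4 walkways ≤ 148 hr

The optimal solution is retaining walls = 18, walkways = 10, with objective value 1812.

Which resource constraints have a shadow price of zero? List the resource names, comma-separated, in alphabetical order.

mulch, stone

stone: 74/84 (slack 10)
mulch: 66/80 (slack 14)
crew: 168/168 (binding)
equipment: 148/148 (binding)
By complementary slackness, a constraint with positive slack has shadow price 0 → mulch, stone.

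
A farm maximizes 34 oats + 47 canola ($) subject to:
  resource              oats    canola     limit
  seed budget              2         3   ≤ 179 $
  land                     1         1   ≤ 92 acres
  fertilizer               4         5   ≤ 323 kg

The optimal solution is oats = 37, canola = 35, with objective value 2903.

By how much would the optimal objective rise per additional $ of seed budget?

9

Binding: seed budget and fertilizer. Non-binding: land (20 unused).
Slack constraints have shadow price 0 (complementary slackness).
The binding rows give the dual system: 2·y_seed budget + 4·y_fertilizer = 34 and 3·y_seed budget + 5·y_fertilizer = 47.
This yields shadow prices y_seed budget = 9, y_fertilizer = 4.
Shadow price of seed budget = 9.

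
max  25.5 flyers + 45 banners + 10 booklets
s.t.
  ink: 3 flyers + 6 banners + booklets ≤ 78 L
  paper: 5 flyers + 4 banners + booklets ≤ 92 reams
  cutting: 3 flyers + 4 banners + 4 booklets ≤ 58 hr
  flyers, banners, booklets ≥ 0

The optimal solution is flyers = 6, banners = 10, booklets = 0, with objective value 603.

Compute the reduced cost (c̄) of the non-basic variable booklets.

At the optimum: ink uses 78 of 78 (binding); paper uses 70 of 92 (slack = 22); cutting uses 58 of 58 (binding).
By complementary slackness, y = 0 for the non-binding constraint.
The binding rows give the dual system: 3·y_ink + 3·y_cutting = 25.5 and 6·y_ink + 4·y_cutting = 45.
Solving: y_ink = 5.5, y_cutting = 3.
Reduced cost of booklets: c₃ − yᵀa₃ = 10 − (5.5·1 + 3·4) = 10 − 17.5 = -7.5.

-7.5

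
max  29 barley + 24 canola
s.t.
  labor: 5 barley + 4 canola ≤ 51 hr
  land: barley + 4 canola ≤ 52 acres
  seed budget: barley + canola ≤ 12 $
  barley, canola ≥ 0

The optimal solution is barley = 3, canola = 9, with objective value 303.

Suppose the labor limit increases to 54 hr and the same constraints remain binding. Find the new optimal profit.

Binding: labor and seed budget. Non-binding: land (13 unused).
Since land is not tight, its dual is 0.
From A_Bᵀ y = c: 5·y_labor + 1·y_seed budget = 29; 4·y_labor + 1·y_seed budget = 24.
This yields shadow prices y_labor = 5, y_seed budget = 4.
Δz = y_labor·Δb = 5 × (3) = 15, so new z* = 303 + 15 = 318.

318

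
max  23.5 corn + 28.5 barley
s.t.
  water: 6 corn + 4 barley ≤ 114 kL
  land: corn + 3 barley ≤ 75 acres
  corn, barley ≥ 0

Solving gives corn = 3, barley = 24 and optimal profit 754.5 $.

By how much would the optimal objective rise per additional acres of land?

Check each constraint at x*: water 114/114 (tight); land 75/75 (tight).
The binding rows give the dual system: 6·y_water + 1·y_land = 23.5 and 4·y_water + 3·y_land = 28.5.
→ y_water = 3 and y_land = 5.5.
Shadow price of land = 5.5.

5.5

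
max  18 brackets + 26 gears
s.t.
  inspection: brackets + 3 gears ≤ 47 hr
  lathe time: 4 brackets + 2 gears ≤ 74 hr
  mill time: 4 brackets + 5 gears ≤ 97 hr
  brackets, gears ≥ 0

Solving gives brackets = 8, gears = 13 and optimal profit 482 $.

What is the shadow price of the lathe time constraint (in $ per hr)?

Binding: inspection and mill time. Non-binding: lathe time (16 unused).
Since lathe time is not tight, its dual is 0.
Dual feasibility on the basic columns requires 1·y_inspection + 4·y_mill time = 18, 3·y_inspection + 5·y_mill time = 26.
Solving: y_inspection = 2, y_mill time = 4.
Shadow price of lathe time = 0.

0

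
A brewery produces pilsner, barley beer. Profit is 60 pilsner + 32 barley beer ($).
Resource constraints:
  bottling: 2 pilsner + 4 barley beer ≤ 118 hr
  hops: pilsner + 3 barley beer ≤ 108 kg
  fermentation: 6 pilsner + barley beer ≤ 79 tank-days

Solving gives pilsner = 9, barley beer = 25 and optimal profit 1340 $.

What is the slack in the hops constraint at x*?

hops used = 1·9 + 3·25 = 84; slack = 108 − 84 = 24.

24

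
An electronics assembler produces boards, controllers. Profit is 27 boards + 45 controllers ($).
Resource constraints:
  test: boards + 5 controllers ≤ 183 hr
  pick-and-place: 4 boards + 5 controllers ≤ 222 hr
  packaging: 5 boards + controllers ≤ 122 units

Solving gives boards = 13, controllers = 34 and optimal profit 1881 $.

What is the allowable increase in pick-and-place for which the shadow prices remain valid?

Binding constraints: test, pick-and-place. The basis is B = [[1,5],[4,5]] with det -15.
Per unit increase in pick-and-place, x* moves by d = (0.3333, -0.0667).
The basis stays optimal until packaging becomes binding; allowable increase = 14.375 hr.

14.375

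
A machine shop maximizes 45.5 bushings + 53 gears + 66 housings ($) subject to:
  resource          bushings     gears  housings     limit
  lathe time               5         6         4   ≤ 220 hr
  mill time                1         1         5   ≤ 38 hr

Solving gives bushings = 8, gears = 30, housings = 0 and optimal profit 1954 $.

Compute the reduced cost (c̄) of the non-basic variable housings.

At the optimum: lathe time uses 220 of 220 (binding); mill time uses 38 of 38 (binding).
Dual feasibility on the basic columns requires 5·y_lathe time + 1·y_mill time = 45.5, 6·y_lathe time + 1·y_mill time = 53.
Solving: y_lathe time = 7.5, y_mill time = 8.
Reduced cost of housings: c₃ − yᵀa₃ = 66 − (7.5·4 + 8·5) = 66 − 70 = -4.

-4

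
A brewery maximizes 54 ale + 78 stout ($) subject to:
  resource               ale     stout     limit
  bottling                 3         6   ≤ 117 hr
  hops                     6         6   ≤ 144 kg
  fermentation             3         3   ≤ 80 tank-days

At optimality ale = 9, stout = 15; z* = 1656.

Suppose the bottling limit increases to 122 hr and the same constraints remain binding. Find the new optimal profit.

At the optimum: bottling uses 117 of 117 (binding); hops uses 144 of 144 (binding); fermentation uses 72 of 80 (slack = 8).
Since fermentation is not tight, its dual is 0.
Dual feasibility on the basic columns requires 3·y_bottling + 6·y_hops = 54, 6·y_bottling + 6·y_hops = 78.
Solving: y_bottling = 8, y_hops = 5.
Δz = y_bottling·Δb = 8 × (5) = 40, so new z* = 1656 + 40 = 1696.

1696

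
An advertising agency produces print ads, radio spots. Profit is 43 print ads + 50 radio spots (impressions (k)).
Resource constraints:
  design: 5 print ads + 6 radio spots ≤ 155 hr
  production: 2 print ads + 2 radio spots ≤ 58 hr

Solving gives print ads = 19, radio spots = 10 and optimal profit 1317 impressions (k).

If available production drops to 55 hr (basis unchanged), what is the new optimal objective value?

At the optimum: design uses 155 of 155 (binding); production uses 58 of 58 (binding).
Dual feasibility on the basic columns requires 5·y_design + 2·y_production = 43, 6·y_design + 2·y_production = 50.
→ y_design = 7 and y_production = 4.
Δz = y_production·Δb = 4 × (-3) = -12, so new z* = 1317 − 12 = 1305.

1305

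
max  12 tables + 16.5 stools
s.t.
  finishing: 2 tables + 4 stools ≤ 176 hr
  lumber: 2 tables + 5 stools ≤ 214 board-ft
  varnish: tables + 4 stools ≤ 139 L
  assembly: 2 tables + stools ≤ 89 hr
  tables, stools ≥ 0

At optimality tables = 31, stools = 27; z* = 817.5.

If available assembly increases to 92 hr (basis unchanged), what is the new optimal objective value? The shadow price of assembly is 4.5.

Δb = 3, so new z* = 817.5 + (4.5)·(3) = 817.5 + 13.5 = 831.

831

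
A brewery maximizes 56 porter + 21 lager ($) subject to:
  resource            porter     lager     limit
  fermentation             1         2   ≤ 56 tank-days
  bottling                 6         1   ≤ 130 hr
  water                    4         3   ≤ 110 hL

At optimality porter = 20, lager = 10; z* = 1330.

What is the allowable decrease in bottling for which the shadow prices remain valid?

Binding constraints: bottling, water. The basis is B = [[6,1],[4,3]] with det 14.
Per unit decrease in bottling, x* moves by d = (-0.2143, 0.2857).
The basis stays optimal until fermentation becomes binding; allowable decrease = 44.8 hr.

44.8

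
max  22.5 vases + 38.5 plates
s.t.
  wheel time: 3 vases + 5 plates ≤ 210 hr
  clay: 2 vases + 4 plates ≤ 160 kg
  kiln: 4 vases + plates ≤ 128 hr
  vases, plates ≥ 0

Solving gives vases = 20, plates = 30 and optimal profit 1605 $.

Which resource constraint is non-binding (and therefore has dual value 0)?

kiln

wheel time: 210/210 (binding)
clay: 160/160 (binding)
kiln: 110/128 (slack 18)
By complementary slackness, a constraint with positive slack has shadow price 0 → kiln.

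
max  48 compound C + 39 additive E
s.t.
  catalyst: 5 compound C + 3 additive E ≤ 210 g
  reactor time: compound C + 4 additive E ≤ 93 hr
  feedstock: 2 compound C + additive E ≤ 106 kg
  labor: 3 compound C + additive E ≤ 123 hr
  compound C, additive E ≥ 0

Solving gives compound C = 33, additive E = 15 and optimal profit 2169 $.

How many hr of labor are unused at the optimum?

9

labor used = 3·33 + 1·15 = 114; slack = 123 − 114 = 9.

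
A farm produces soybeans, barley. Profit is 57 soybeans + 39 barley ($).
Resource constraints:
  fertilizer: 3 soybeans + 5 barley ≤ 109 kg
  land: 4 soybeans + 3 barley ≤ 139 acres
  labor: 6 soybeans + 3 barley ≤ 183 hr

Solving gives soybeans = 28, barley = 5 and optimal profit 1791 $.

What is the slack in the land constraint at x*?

12

land used = 4·28 + 3·5 = 127; slack = 139 − 127 = 12.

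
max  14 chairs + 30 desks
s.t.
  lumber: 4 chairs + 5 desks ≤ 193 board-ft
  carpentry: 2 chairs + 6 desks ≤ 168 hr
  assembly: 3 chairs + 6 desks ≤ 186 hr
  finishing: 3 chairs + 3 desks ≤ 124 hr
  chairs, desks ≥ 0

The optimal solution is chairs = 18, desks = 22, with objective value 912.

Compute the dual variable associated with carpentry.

1

At the optimum: lumber uses 182 of 193 (slack = 11); carpentry uses 168 of 168 (binding); assembly uses 186 of 186 (binding); finishing uses 120 of 124 (slack = 4).
Since lumber, finishing are not tight, their duals are 0.
The binding rows give the dual system: 2·y_carpentry + 3·y_assembly = 14 and 6·y_carpentry + 6·y_assembly = 30.
Solving: y_carpentry = 1, y_assembly = 4.
Shadow price of carpentry = 1.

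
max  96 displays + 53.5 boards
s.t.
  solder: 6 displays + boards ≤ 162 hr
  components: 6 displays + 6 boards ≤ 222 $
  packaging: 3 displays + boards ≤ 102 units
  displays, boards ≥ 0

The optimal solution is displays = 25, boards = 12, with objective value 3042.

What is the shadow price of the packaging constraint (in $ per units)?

0

Binding: solder and components. Non-binding: packaging (15 unused).
Since packaging is not tight, its dual is 0.
Dual feasibility on the basic columns requires 6·y_solder + 6·y_components = 96, 1·y_solder + 6·y_components = 53.5.
Solving: y_solder = 8.5, y_components = 7.5.
Shadow price of packaging = 0.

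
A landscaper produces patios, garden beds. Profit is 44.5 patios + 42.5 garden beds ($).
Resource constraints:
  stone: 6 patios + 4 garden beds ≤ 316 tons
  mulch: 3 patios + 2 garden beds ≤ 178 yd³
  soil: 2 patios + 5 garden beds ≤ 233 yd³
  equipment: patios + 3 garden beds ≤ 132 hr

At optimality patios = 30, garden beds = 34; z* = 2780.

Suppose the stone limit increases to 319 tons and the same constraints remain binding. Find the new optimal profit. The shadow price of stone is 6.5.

2799.5

Δb = 3, so new z* = 2780 + (6.5)·(3) = 2780 + 19.5 = 2799.5.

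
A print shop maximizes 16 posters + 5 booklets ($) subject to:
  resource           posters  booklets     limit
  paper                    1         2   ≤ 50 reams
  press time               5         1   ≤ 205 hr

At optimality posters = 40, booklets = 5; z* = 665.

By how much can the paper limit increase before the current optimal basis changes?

360

Binding constraints: paper, press time. The basis is B = [[1,2],[5,1]] with det -9.
Per unit increase in paper, x* moves by d = (-0.1111, 0.5556).
The basis stays optimal until posters reaches 0; allowable increase = 360 reams.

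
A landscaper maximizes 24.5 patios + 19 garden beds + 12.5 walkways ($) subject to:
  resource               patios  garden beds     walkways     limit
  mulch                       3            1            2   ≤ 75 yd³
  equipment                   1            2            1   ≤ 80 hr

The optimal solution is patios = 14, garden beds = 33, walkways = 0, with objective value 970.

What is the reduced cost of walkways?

Both mulch and equipment are binding at x*.
Dual feasibility on the basic columns requires 3·y_mulch + 1·y_equipment = 24.5, 1·y_mulch + 2·y_equipment = 19.
→ y_mulch = 6 and y_equipment = 6.5.
Reduced cost of walkways: c₃ − yᵀa₃ = 12.5 − (6·2 + 6.5·1) = 12.5 − 18.5 = -6.

-6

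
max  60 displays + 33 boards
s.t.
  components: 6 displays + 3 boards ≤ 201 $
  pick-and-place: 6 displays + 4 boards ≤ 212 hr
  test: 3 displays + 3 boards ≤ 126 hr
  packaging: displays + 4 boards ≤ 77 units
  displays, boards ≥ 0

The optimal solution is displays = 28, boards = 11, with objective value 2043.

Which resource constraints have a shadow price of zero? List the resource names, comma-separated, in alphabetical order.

packaging, test

components: 201/201 (binding)
pick-and-place: 212/212 (binding)
test: 117/126 (slack 9)
packaging: 72/77 (slack 5)
By complementary slackness, a constraint with positive slack has shadow price 0 → packaging, test.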